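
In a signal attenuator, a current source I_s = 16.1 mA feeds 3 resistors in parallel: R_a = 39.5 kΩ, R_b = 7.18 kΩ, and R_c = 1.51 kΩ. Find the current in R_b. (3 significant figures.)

Total conductance ΣG = 1/39.5 + 1/7.18 + 1/1.51 = 0.8268 (units of 1/kΩ).
R_b takes the fraction G_k/ΣG = 0.1393/0.8268 = 0.1684, so I = 16.1 × 0.1684 = 2.712 mA.

I ≈ 2.71 mA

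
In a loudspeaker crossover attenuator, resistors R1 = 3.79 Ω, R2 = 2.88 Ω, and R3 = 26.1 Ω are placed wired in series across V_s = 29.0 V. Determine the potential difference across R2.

V ≈ 2.55 V

Series total: ΣR = 3.79 + 2.88 + 26.1 = 32.77 Ω.
By the voltage-divider rule, V = 29.0 × 2.880/32.77 = 2.549 V.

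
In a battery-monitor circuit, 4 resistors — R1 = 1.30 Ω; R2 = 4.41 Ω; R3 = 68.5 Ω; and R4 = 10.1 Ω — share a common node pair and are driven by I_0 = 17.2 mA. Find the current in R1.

I ≈ 11.9 mA

ΣG = 1/1.30 + 1/4.41 + 1/68.5 + 1/10.1 = 1.110.
Current divider: I(R1) = I_0 · G_k/ΣG = 17.2 × (0.7692/1.110) = 17.2 × 0.6933 = 11.92 mA.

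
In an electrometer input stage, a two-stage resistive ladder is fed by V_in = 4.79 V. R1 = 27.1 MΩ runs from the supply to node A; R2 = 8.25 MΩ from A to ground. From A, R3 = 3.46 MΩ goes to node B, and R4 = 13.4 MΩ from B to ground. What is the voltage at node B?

V_B ≈ 0.646 V

Node A sees R2 in parallel with the series input of stage 2, R3 + R4 = 16.86 MΩ.
Effective lower resistance at A: R2 ‖ 16.86 = 5.539 MΩ.
So V_A = 4.79 × 0.1697 = 0.8129 V.
Then the unloaded second divider: V_B = V_A × R4/(R3+R4) = 0.8129 × 0.7948 = 0.6461 V.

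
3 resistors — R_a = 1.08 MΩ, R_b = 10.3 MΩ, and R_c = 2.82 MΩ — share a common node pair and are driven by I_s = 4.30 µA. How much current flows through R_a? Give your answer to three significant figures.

I ≈ 2.89 µA

ΣG = 1/1.08 + 1/10.3 + 1/2.82 = 1.378.
Current divider: I(R_a) = I_s · G_k/ΣG = 4.30 × (0.9259/1.378) = 4.30 × 0.6721 = 2.890 µA.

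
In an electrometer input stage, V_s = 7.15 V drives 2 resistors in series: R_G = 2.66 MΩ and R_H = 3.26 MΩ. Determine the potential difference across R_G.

V ≈ 3.21 V

Series total: ΣR = 2.66 + 3.26 = 5.920 MΩ.
Voltage divider: V = V_s · (2.660 / 5.920) = 7.15 × 0.4493 = 3.213 V.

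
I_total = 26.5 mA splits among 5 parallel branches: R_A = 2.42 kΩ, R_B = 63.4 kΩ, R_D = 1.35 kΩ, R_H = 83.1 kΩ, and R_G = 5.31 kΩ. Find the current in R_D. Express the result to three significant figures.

I ≈ 14.3 mA

Conductances: ΣG = 1/2.42 + 1/63.4 + 1/1.35 + 1/83.1 + 1/5.31 = 1.370 (1/kΩ).
By the current-divider rule, I = I_total · G_k/ΣG = 26.5 × 0.5406 = 14.33 mA.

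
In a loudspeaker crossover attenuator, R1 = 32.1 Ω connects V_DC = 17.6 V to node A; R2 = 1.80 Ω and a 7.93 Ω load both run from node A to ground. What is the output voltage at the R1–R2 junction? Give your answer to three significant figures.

R2 ‖ R_L = (1.80 × 7.93)/(1.80 + 7.93) = 1.467 Ω.
Now apply the divider: V_out = 17.6 × 0.04370 = 0.7692 V.

V_out ≈ 0.769 V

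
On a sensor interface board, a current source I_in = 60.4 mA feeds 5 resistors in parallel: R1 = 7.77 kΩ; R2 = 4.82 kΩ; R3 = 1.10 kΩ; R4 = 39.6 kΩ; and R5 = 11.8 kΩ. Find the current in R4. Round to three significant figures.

I ≈ 1.13 mA

ΣG = 1/7.77 + 1/4.82 + 1/1.10 + 1/39.6 + 1/11.8 = 1.355.
By the current-divider rule, I = I_in · G_k/ΣG = 60.4 × 0.01863 = 1.125 mA.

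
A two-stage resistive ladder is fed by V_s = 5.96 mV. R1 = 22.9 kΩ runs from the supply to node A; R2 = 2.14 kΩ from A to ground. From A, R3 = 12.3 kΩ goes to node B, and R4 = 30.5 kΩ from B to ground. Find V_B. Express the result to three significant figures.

The second stage (R3 + R4 = 42.80 kΩ) loads node A in parallel with R2.
R2 ‖ (R3+R4) = 2.038 kΩ.
V_A = 5.96 × 2.038/(22.9 + 2.038) = 0.4871 mV.
Then the unloaded second divider: V_B = V_A × R4/(R3+R4) = 0.4871 × 0.7126 = 0.3471 mV.

V_B ≈ 0.347 mV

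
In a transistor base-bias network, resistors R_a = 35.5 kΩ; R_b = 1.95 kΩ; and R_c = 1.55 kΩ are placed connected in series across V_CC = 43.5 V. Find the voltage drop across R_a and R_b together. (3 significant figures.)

V ≈ 41.8 V

ΣR = 35.5 + 1.95 + 1.55 = 39.00 kΩ.
R_{R_a..R_b} = 35.5 + 1.95 = 37.45 kΩ.
By the voltage-divider rule, V = 43.5 × 37.45/39.00 = 41.77 V.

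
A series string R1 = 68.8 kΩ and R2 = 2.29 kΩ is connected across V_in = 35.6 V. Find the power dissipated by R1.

P ≈ 17.3 mW

Series current I = V_in/ΣR = 35.6/71.09 = 0.5008 mA.
P = I²R = 0.2508 × 68.8 = 17.25 mW.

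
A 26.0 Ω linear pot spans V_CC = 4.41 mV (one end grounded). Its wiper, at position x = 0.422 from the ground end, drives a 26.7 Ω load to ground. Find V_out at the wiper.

V_out ≈ 1.50 mV

Lower segment x·R_p = 10.97 Ω; upper segment (1−x)·R_p = 15.03 Ω.
Lower segment in parallel with the load: 10.97 ‖ 26.7 = 7.776 Ω.
V_out = 4.41 × 7.776/(15.03 + 7.776) = 1.504 mV.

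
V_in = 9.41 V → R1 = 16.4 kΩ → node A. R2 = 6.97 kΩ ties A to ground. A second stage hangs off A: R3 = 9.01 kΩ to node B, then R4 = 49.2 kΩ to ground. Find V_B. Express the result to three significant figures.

V_B ≈ 2.19 V

Looking into the second stage from A: R3 + R4 = 58.21 kΩ appears in parallel with R2.
Effective lower resistance at A: R2 ‖ 58.21 = 6.225 kΩ.
So V_A = 9.41 × 0.2751 = 2.589 V.
V_B = V_A × 0.8452 = 2.188 V.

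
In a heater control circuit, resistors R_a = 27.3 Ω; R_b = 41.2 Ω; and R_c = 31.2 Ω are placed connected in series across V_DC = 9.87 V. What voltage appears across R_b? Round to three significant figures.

V ≈ 4.08 V

Series total: ΣR = 27.3 + 41.2 + 31.2 = 99.70 Ω.
V = V_DC · R/ΣR = 9.87 × 0.4132 = 4.079 V.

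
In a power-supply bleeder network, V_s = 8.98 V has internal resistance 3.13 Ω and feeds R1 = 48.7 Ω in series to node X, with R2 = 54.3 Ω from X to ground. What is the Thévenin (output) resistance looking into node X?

R_th ≈ 26.5 Ω

R1' = 3.13 + 48.7 = 51.83 Ω (source resistance + R1).
Zeroing V_s shorts the top of R1' to ground, so R_th = R1' ‖ R2 = 26.52 Ω.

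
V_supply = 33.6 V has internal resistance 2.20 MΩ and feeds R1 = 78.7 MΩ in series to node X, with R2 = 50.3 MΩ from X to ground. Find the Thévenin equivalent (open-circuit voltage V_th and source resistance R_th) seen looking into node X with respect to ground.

R1' = 2.20 + 78.7 = 80.90 MΩ (source resistance + R1).
With X open, the divider is unloaded: V_th = 33.6 × 50.3/131.2 = 12.88 V.
Looking into X with the source shorted: R_th = R1'·R2/(R1'+R2) = 80.90 × 50.3/131.2 = 31.02 MΩ.

V_th ≈ 12.9 V, R_th ≈ 31.0 MΩ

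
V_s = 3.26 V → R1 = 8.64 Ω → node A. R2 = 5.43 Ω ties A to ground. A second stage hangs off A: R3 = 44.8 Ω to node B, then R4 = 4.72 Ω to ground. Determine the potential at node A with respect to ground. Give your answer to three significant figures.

Node A sees R2 in parallel with the series input of stage 2, R3 + R4 = 49.52 Ω.
R2 ‖ (R3+R4) = 4.893 Ω.
First divider: V_A = V_s · 4.893/(8.64 + 4.893) = 1.179 V.

V_A ≈ 1.18 V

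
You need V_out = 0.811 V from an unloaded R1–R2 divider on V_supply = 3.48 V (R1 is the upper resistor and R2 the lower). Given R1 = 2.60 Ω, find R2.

Required fraction k = V_out/V_supply = 0.2330.
So R2 = R1 · V_out/(V_supply − V_out) = 2.60 × 0.811/(3.48 − 0.811) = 2.60 × 0.3039 = 0.7900 Ω.

R2 ≈ 0.790 Ω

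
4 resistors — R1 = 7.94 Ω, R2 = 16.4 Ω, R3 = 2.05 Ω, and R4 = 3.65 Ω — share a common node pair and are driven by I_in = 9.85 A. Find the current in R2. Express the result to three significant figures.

I ≈ 0.633 A

Conductances: ΣG = 1/7.94 + 1/16.4 + 1/2.05 + 1/3.65 = 0.9487 (1/Ω).
By the current-divider rule, I = I_in · G_k/ΣG = 9.85 × 0.06427 = 0.6331 A.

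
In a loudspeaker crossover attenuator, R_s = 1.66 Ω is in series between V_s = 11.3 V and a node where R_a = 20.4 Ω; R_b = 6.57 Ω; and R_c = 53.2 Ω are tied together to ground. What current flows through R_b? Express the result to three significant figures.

I ≈ 1.26 A

Combine the parallel branches: R_p = (1/20.4 + 1/6.57 + 1/53.2)⁻¹ = 4.545 Ω.
V_A = 11.3 × 4.545/6.205 = 8.277 V.
I(R_b) = V_A / R_b = 8.277/6.57 = 1.260 A.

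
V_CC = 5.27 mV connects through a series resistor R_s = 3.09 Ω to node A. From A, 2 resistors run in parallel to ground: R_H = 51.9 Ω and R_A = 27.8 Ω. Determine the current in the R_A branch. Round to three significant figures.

Parallel bank: R_p = 1/(1/51.9 + 1/27.8) = 18.10 Ω.
V_A = 5.27 × 18.10/21.19 = 4.502 mV.
I(R_A) = V_A / R_A = 4.502/27.8 = 0.1619 mA.

I ≈ 0.162 mA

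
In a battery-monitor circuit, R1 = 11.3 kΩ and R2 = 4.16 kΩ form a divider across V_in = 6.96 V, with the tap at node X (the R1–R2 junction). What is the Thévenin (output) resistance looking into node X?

Zeroing V_in shorts the top of R1 to ground, so R_th = R1 ‖ R2 = 3.041 kΩ.

R_th ≈ 3.04 kΩ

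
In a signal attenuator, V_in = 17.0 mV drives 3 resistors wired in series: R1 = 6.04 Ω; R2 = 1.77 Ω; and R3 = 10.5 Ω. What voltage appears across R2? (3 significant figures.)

V ≈ 1.64 mV

Total series resistance ΣR = 6.04 + 1.77 + 10.5 = 18.31 Ω.
V = V_in · R/ΣR = 17.0 × 0.09667 = 1.643 mV.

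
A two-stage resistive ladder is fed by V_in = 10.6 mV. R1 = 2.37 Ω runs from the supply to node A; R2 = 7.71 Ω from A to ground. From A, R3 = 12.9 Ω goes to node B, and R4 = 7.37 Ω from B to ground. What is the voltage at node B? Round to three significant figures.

Node A sees R2 in parallel with the series input of stage 2, R3 + R4 = 20.27 Ω.
R2 ‖ (R3+R4) = 5.585 Ω.
First divider: V_A = V_in · 5.585/(2.37 + 5.585) = 7.442 mV.
V_B = V_A × 0.3636 = 2.706 mV.

V_B ≈ 2.71 mV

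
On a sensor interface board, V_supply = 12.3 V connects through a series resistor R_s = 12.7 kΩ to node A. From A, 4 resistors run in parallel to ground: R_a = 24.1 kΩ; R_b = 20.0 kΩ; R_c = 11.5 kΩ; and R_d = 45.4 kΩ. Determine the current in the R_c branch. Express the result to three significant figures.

Equivalent of the parallel group: R_p = 4.988 kΩ.
Node voltage V_A = V_supply · R_p/(R_s + R_p) = 12.3 × 0.2820 = 3.469 V.
I(R_c) = V_A / R_c = 3.469/11.5 = 0.3016 mA.
(Equivalently: I_total = 0.6954 mA, then current-divider fraction G_k/ΣG = 0.4337.)

I ≈ 0.302 mA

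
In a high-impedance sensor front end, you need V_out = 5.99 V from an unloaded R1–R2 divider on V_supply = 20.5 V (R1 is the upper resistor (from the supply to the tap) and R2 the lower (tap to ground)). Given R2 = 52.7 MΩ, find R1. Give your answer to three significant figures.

The divider ratio is R2/(R1+R2) = 5.99/20.5 = 0.2922.
So R1 = R2 · (V_supply/V_out − 1) = 52.7 × (20.5/5.99 − 1) = 52.7 × 2.422 = 127.7 MΩ.

R1 ≈ 128 MΩ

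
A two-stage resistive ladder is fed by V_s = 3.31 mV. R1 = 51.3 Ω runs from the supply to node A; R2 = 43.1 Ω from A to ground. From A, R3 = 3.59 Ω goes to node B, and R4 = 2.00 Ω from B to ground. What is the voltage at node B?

V_B ≈ 0.104 mV

Node A sees R2 in parallel with the series input of stage 2, R3 + R4 = 5.590 Ω.
R2 ‖ (R3+R4) = 4.948 Ω.
V_A = 3.31 × 4.948/(51.3 + 4.948) = 0.2912 mV.
Stage 2 is unloaded, so V_B = V_A · R4/(R3+R4) = 0.2912 × 2.00/5.590 = 0.1042 mV.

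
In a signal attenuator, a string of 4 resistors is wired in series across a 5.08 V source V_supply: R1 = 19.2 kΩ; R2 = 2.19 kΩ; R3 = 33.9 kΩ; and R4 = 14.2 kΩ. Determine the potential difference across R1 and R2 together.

V ≈ 1.56 V

ΣR = 19.2 + 2.19 + 33.9 + 14.2 = 69.49 kΩ.
R_{R1..R2} = 19.2 + 2.19 = 21.39 kΩ.
Voltage divider: V = V_supply · (21.39 / 69.49) = 5.08 × 0.3078 = 1.564 V.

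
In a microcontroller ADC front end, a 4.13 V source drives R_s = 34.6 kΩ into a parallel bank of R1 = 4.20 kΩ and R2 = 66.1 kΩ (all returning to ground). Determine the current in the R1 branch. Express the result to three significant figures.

Equivalent of the parallel group: R_p = 3.949 kΩ.
V_A = 4.13 × 3.949/38.55 = 0.4231 V.
I(R1) = V_A / R1 = 0.4231/4.20 = 0.1007 mA.

I ≈ 0.101 mA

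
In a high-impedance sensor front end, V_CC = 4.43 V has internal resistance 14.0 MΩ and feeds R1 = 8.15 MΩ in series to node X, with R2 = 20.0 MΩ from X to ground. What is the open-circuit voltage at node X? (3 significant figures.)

R1' = 14.0 + 8.15 = 22.15 MΩ (source resistance + R1).
V_th is the unloaded tap voltage: V_CC · R2/(R1'+R2) = 4.43 × 0.4745 = 2.102 V.

V_th ≈ 2.10 V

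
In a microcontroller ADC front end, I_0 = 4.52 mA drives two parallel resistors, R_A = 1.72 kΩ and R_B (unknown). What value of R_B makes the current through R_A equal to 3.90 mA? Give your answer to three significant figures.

Two-branch current divider: I_A = I_0 · R_B/(R_A + R_B).
With f = 0.8628, R_B = R_A · f/(1−f) = 1.72 × 6.290 = 10.82 kΩ.

R_B ≈ 10.8 kΩ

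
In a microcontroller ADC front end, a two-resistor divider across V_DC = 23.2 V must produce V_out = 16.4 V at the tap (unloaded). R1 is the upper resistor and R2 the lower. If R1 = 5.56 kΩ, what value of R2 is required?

R2 ≈ 13.4 kΩ

Required fraction k = V_out/V_DC = 0.7069.
R2 = R1 · 0.7069/(1 − 0.7069) = 13.41 kΩ.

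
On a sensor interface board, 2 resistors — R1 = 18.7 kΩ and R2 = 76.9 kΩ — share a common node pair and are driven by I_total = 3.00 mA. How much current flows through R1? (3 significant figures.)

I ≈ 2.41 mA

With just two branches, the current splits inversely with resistance.
I(R1) = 3.00 × 76.9/(18.7 + 76.9) = 3.00 × 0.8044 = 2.413 mA.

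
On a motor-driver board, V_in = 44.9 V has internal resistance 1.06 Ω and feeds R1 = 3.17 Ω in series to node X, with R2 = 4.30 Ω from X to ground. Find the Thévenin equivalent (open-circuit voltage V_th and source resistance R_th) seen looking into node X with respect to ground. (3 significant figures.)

V_th ≈ 22.6 V, R_th ≈ 2.13 Ω

R1' = 1.06 + 3.17 = 4.230 Ω (source resistance + R1).
With X open, the divider is unloaded: V_th = 44.9 × 4.30/8.530 = 22.63 V.
Looking into X with the source shorted: R_th = R1'·R2/(R1'+R2) = 4.230 × 4.30/8.530 = 2.132 Ω.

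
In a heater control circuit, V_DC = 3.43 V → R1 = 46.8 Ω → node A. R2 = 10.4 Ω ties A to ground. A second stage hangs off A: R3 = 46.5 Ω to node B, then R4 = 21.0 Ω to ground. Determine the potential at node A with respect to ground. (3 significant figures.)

V_A ≈ 0.554 V

Node A sees R2 in parallel with the series input of stage 2, R3 + R4 = 67.50 Ω.
R2 ‖ (R3+R4) = 9.012 Ω.
So V_A = 3.43 × 0.1615 = 0.5538 V.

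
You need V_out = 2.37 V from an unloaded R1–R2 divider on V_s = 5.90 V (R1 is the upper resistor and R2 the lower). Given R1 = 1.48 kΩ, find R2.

Required fraction k = V_out/V_s = 0.4017.
So R2 = R1 · V_out/(V_s − V_out) = 1.48 × 2.37/(5.90 − 2.37) = 1.48 × 0.6714 = 0.9937 kΩ.

R2 ≈ 0.994 kΩ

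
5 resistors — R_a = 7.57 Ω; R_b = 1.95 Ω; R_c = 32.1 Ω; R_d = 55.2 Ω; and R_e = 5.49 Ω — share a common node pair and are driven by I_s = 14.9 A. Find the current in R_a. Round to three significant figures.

I ≈ 2.25 A

Total conductance ΣG = 1/7.57 + 1/1.95 + 1/32.1 + 1/55.2 + 1/5.49 = 0.8763 (units of 1/Ω).
By the current-divider rule, I = I_s · G_k/ΣG = 14.9 × 0.1507 = 2.246 A.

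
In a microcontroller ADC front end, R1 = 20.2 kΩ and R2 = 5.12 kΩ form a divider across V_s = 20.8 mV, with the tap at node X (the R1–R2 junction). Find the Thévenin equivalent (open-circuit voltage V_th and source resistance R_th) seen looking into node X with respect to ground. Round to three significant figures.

V_th ≈ 4.21 mV, R_th ≈ 4.08 kΩ

With X open, the divider is unloaded: V_th = 20.8 × 5.12/25.32 = 4.206 mV.
With V_s suppressed (replaced by a short), R_th = R1 ‖ R2 = (20.20 × 5.12)/(20.20 + 5.12) = 4.085 kΩ.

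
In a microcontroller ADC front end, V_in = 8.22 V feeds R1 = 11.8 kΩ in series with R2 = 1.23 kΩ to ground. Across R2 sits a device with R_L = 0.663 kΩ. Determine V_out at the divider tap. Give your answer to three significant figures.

The load sits in parallel with R2, giving an effective lower resistance R2' = R2·R_L/(R2+R_L) = 0.4308 kΩ.
Voltage divider with the loaded lower leg: V_out = 8.22 × 0.4308/(11.8 + 0.4308) = 8.22 × 0.03522 = 0.2895 V.

V_out ≈ 0.290 V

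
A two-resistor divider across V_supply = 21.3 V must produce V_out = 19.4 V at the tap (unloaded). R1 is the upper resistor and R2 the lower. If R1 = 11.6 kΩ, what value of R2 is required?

V_out/V_supply = R2/(R1+R2) = 0.9108.
Rearranging, R2 = R1·k/(1−k) = 11.6 × 10.21 = 118.4 kΩ.

R2 ≈ 118 kΩ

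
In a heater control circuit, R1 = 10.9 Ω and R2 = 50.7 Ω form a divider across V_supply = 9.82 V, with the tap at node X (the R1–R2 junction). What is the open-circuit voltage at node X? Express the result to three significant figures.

Open-circuit (no load on X): V_th = V_supply · R2/(R1 + R2) = 9.82 × 50.7/(10.90 + 50.7) = 8.082 V.

V_th ≈ 8.08 V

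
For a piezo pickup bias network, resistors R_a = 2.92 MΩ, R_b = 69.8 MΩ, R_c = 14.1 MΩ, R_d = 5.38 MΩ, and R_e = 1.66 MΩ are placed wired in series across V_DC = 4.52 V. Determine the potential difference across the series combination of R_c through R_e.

ΣR = 2.92 + 69.8 + 14.1 + 5.38 + 1.66 = 93.86 MΩ.
R_{R_c..R_e} = 14.1 + 5.38 + 1.66 = 21.14 MΩ.
By the voltage-divider rule, V = 4.52 × 21.14/93.86 = 1.018 V.

V ≈ 1.02 V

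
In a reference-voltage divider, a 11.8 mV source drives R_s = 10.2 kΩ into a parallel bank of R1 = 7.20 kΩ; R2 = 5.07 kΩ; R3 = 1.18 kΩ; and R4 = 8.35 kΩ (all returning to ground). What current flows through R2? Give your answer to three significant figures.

Equivalent of the parallel group: R_p = 0.7673 kΩ.
Node voltage V_A = V_in · R_p/(R_s + R_p) = 11.8 × 0.06996 = 0.8255 mV.
Branch current I = V_A/R2 = 0.8255/5.07 = 0.1628 µA.
(Equivalently: I_total = 1.076 µA, then current-divider fraction G_k/ΣG = 0.1513.)

I ≈ 0.163 µA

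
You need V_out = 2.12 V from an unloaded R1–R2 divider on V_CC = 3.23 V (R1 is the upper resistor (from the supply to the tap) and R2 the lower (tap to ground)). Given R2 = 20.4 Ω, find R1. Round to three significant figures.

Required fraction k = V_out/V_CC = 0.6563.
R1 = R2·(1/k − 1) = 20.4 × 0.5236 = 10.68 Ω.

R1 ≈ 10.7 Ω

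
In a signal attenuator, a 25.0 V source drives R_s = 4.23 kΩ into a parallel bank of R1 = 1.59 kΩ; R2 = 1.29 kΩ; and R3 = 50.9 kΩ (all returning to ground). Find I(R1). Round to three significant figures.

Parallel bank: R_p = 1/(1/1.59 + 1/1.29 + 1/50.9) = 0.7024 kΩ.
V_A = 25.0 × 0.7024/4.932 = 3.560 V.
Branch current I = V_A/R1 = 3.560/1.59 = 2.239 mA.

I ≈ 2.24 mA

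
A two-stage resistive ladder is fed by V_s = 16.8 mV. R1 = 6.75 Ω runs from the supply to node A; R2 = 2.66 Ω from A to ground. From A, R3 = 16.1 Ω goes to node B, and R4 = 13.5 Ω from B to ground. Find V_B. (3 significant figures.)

The second stage (R3 + R4 = 29.60 Ω) loads node A in parallel with R2.
Effective lower resistance at A: R2 ‖ 29.60 = 2.441 Ω.
V_A = 16.8 × 2.441/(6.75 + 2.441) = 4.461 mV.
Stage 2 is unloaded, so V_B = V_A · R4/(R3+R4) = 4.461 × 13.5/29.60 = 2.035 mV.

V_B ≈ 2.03 mV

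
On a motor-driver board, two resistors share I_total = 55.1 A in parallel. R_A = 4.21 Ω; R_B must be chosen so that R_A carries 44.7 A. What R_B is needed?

In a two-way split, I_A/I_total = R_B/(R_A + R_B).
44.7/55.1 = R_B/(R_A + R_B) → R_B = R_A · (0.8113)/(1 − 0.8113) = 4.21 × 4.298 = 18.09 Ω.

R_B ≈ 18.1 Ω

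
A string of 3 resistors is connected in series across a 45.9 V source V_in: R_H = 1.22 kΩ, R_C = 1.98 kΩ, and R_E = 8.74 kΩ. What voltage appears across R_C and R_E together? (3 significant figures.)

V ≈ 41.2 V

Series total: ΣR = 1.22 + 1.98 + 8.74 = 11.94 kΩ.
R_{R_C..R_E} = 1.98 + 8.74 = 10.72 kΩ.
Voltage divider: V = V_in · (10.72 / 11.94) = 45.9 × 0.8978 = 41.21 V.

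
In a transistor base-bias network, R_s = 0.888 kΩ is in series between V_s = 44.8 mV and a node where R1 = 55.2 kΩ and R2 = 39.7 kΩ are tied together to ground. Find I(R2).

Combine the parallel branches: R_p = (1/55.2 + 1/39.7)⁻¹ = 23.09 kΩ.
V_A by voltage divider: V_A = 44.8 × 23.09/(0.888 + 23.09) = 43.14 mV.
I(R2) = V_A / R2 = 43.14/39.7 = 1.087 µA.

I ≈ 1.09 µA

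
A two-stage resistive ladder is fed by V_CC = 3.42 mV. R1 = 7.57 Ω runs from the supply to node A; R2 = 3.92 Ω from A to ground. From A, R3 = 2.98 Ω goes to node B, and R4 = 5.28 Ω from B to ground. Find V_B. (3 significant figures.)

Node A sees R2 in parallel with the series input of stage 2, R3 + R4 = 8.260 Ω.
Effective lower resistance at A: R2 ‖ 8.260 = 2.658 Ω.
First divider: V_A = V_CC · 2.658/(7.57 + 2.658) = 0.8889 mV.
Then the unloaded second divider: V_B = V_A × R4/(R3+R4) = 0.8889 × 0.6392 = 0.5682 mV.

V_B ≈ 0.568 mV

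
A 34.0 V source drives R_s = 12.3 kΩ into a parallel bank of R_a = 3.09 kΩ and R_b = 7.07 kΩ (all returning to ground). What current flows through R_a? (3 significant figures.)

Combine the parallel branches: R_p = (1/3.09 + 1/7.07)⁻¹ = 2.150 kΩ.
Node voltage V_A = V_in · R_p/(R_s + R_p) = 34.0 × 0.1488 = 5.059 V.
Branch current I = V_A/R_a = 5.059/3.09 = 1.637 mA.

I ≈ 1.64 mA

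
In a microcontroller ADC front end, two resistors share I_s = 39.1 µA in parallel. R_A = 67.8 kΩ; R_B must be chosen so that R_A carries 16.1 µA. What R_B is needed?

Two-branch current divider: I_A = I_s · R_B/(R_A + R_B).
With f = 0.4118, R_B = R_A · f/(1−f) = 67.8 × 0.7000 = 47.46 kΩ.

R_B ≈ 47.5 kΩ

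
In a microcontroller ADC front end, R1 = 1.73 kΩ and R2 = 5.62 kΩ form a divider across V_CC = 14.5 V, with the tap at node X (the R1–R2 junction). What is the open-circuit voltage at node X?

V_th is the unloaded tap voltage: V_CC · R2/(R1+R2) = 14.5 × 0.7646 = 11.09 V.

V_th ≈ 11.1 V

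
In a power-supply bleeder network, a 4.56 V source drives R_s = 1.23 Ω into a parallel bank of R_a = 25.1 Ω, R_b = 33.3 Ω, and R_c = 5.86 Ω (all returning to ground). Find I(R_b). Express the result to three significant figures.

I ≈ 0.106 A

Combine the parallel branches: R_p = (1/25.1 + 1/33.3 + 1/5.86)⁻¹ = 4.158 Ω.
Node voltage V_A = V_CC · R_p/(R_s + R_p) = 4.56 × 0.7717 = 3.519 V.
I(R_b) = V_A / R_b = 3.519/33.3 = 0.1057 A.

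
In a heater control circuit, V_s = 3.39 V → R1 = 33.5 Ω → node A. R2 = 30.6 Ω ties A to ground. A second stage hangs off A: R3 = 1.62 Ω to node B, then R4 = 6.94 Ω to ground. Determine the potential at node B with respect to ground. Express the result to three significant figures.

V_B ≈ 0.457 V

Node A sees R2 in parallel with the series input of stage 2, R3 + R4 = 8.560 Ω.
Effective lower resistance at A: R2 ‖ 8.560 = 6.689 Ω.
So V_A = 3.39 × 0.1664 = 0.5642 V.
V_B = V_A × 0.8107 = 0.4574 V.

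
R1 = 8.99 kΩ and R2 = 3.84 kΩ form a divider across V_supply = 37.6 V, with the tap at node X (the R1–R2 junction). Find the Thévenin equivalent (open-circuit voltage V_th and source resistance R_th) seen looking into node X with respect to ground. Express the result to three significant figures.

V_th ≈ 11.3 V, R_th ≈ 2.69 kΩ

Open-circuit (no load on X): V_th = V_supply · R2/(R1 + R2) = 37.6 × 3.84/(8.990 + 3.84) = 11.25 V.
With V_supply suppressed (replaced by a short), R_th = R1 ‖ R2 = (8.990 × 3.84)/(8.990 + 3.84) = 2.691 kΩ.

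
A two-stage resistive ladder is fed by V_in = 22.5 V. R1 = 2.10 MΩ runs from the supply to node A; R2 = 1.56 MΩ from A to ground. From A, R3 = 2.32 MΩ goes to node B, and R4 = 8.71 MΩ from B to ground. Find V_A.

Node A sees R2 in parallel with the series input of stage 2, R3 + R4 = 11.03 MΩ.
Effective lower resistance at A: R2 ‖ 11.03 = 1.367 MΩ.
So V_A = 22.5 × 0.3942 = 8.870 V.

V_A ≈ 8.87 V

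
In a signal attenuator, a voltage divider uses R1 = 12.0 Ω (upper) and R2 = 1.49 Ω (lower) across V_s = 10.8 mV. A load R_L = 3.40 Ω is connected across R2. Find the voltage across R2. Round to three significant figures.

First combine the lower leg with the load: R2 ‖ R_L = 1.036 Ω.
Voltage divider with the loaded lower leg: V_out = 10.8 × 1.036/(12.0 + 1.036) = 10.8 × 0.07947 = 0.8583 mV.
(Unloaded it would be 1.19 mV; the load pulls it down.)

V_out ≈ 0.858 mV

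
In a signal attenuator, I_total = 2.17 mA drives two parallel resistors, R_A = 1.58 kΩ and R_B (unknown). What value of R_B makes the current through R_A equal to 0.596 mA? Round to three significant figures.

In a two-way split, I_A/I_total = R_B/(R_A + R_B).
With f = 0.2747, R_B = R_A · f/(1−f) = 1.58 × 0.3787 = 0.5983 kΩ.

R_B ≈ 0.598 kΩ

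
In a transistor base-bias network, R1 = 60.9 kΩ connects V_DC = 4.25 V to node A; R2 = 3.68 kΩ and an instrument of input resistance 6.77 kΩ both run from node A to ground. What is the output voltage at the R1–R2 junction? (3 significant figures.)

R2 ‖ R_L = (3.68 × 6.77)/(3.68 + 6.77) = 2.384 kΩ.
Then V_out = V_DC · R2'/(R1 + R2') = 4.25 × 2.384/63.28 = 0.1601 V.
(Unloaded it would be 0.242 V; the load pulls it down.)

V_out ≈ 0.160 V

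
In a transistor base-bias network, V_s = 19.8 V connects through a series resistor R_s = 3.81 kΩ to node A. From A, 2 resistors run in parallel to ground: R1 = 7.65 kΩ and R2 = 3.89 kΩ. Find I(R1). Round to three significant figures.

I ≈ 1.04 mA

Equivalent of the parallel group: R_p = 2.579 kΩ.
V_A = 19.8 × 2.579/6.389 = 7.992 V.
Branch current I = V_A/R1 = 7.992/7.65 = 1.045 mA.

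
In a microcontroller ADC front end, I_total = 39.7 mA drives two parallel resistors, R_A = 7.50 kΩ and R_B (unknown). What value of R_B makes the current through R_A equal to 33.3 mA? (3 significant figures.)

R_B ≈ 39.0 kΩ

Two-branch current divider: I_A = I_total · R_B/(R_A + R_B).
With f = 0.8388, R_B = R_A · f/(1−f) = 7.50 × 5.203 = 39.02 kΩ.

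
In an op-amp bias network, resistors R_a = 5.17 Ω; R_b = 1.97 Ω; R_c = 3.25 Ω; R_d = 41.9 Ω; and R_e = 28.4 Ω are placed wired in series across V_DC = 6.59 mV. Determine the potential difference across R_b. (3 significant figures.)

V ≈ 0.161 mV

ΣR = 5.17 + 1.97 + 3.25 + 41.9 + 28.4 = 80.69 Ω.
V = V_DC · R/ΣR = 6.59 × 0.02441 = 0.1609 mV.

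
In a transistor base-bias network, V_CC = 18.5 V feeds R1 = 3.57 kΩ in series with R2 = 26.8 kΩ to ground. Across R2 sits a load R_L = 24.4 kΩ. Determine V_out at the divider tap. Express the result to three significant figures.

V_out ≈ 14.5 V

The load sits in parallel with R2, giving an effective lower resistance R2' = R2·R_L/(R2+R_L) = 12.77 kΩ.
Now apply the divider: V_out = 18.5 × 0.7815 = 14.46 V.
(Unloaded it would be 16.3 V; the load pulls it down.)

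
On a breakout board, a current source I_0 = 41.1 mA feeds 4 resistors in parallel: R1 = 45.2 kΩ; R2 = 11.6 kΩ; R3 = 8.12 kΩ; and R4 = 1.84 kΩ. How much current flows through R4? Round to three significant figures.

Total conductance ΣG = 1/45.2 + 1/11.6 + 1/8.12 + 1/1.84 = 0.7750 (units of 1/kΩ).
By the current-divider rule, I = I_0 · G_k/ΣG = 41.1 × 0.7013 = 28.82 mA.

I ≈ 28.8 mA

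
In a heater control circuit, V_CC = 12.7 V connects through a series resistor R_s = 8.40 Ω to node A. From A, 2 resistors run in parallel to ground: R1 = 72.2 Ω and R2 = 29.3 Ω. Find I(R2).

I ≈ 0.309 A

Combine the parallel branches: R_p = (1/72.2 + 1/29.3)⁻¹ = 20.84 Ω.
V_A by voltage divider: V_A = 12.7 × 20.84/(8.40 + 20.84) = 9.052 V.
Branch current I = V_A/R2 = 9.052/29.3 = 0.3089 A.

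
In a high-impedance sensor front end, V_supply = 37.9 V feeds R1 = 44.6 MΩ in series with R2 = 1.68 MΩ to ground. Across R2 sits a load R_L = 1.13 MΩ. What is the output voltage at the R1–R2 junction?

V_out ≈ 0.566 V

The load sits in parallel with R2, giving an effective lower resistance R2' = R2·R_L/(R2+R_L) = 0.6756 MΩ.
Then V_out = V_supply · R2'/(R1 + R2') = 37.9 × 0.6756/45.28 = 0.5655 V.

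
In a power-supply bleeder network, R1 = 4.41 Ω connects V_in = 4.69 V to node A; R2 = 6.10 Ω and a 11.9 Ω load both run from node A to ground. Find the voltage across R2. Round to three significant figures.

R2 ‖ R_L = (6.10 × 11.9)/(6.10 + 11.9) = 4.033 Ω.
Voltage divider with the loaded lower leg: V_out = 4.69 × 4.033/(4.41 + 4.033) = 4.69 × 0.4777 = 2.240 V.
(Unloaded it would be 2.72 V; the load pulls it down.)

V_out ≈ 2.24 V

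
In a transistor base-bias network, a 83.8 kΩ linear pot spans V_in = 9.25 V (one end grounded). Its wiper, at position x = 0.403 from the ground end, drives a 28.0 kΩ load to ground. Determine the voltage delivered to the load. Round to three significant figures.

V_out ≈ 2.17 V

Lower segment x·R_p = 33.77 kΩ; upper segment (1−x)·R_p = 50.03 kΩ.
(x·R_p) ‖ R_L = 15.31 kΩ.
Then V_out = V_in · 15.31/(50.03 + 15.31) = 2.167 V.
(Unloaded: V_out = x·V_in = 3.73 V.)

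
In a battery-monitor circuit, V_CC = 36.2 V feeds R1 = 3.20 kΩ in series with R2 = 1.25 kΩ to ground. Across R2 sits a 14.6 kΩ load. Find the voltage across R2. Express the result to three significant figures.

V_out ≈ 9.58 V

The load sits in parallel with R2, giving an effective lower resistance R2' = R2·R_L/(R2+R_L) = 1.151 kΩ.
Now apply the divider: V_out = 36.2 × 0.2646 = 9.579 V.
(Unloaded it would be 10.2 V; the load pulls it down.)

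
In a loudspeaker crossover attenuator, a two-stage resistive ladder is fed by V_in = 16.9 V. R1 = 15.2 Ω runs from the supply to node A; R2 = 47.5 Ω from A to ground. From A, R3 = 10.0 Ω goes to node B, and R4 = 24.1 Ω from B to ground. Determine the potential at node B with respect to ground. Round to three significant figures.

The second stage (R3 + R4 = 34.10 Ω) loads node A in parallel with R2.
R2 ‖ (R3+R4) = 19.85 Ω.
First divider: V_A = V_in · 19.85/(15.2 + 19.85) = 9.571 V.
V_B = V_A × 0.7067 = 6.764 V.

V_B ≈ 6.76 V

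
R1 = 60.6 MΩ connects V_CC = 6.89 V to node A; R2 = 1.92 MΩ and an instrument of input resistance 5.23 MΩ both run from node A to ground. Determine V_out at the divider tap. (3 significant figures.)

R2 ‖ R_L = (1.92 × 5.23)/(1.92 + 5.23) = 1.404 MΩ.
Voltage divider with the loaded lower leg: V_out = 6.89 × 1.404/(60.6 + 1.404) = 6.89 × 0.02265 = 0.1561 V.

V_out ≈ 0.156 V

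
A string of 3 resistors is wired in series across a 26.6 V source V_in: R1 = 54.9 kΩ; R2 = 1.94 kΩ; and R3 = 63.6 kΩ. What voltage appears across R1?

Series total: ΣR = 54.9 + 1.94 + 63.6 = 120.4 kΩ.
By the voltage-divider rule, V = 26.6 × 54.90/120.4 = 12.13 V.

V ≈ 12.1 V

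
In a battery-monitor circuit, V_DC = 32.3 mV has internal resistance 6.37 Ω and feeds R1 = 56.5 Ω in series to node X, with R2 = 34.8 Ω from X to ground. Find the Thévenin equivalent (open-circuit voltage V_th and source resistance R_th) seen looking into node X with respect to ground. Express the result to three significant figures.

R1' = 6.37 + 56.5 = 62.87 Ω (source resistance + R1).
V_th is the unloaded tap voltage: V_DC · R2/(R1'+R2) = 32.3 × 0.3563 = 11.51 mV.
Looking into X with the source shorted: R_th = R1'·R2/(R1'+R2) = 62.87 × 34.8/97.67 = 22.40 Ω.

V_th ≈ 11.5 mV, R_th ≈ 22.4 Ω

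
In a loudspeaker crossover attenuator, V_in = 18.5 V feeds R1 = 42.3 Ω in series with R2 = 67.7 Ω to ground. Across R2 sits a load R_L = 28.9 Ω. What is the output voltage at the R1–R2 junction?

V_out ≈ 5.99 V

First combine the lower leg with the load: R2 ‖ R_L = 20.25 Ω.
Then V_out = V_in · R2'/(R1 + R2') = 18.5 × 20.25/62.55 = 5.990 V.
(Unloaded it would be 11.4 V; the load pulls it down.)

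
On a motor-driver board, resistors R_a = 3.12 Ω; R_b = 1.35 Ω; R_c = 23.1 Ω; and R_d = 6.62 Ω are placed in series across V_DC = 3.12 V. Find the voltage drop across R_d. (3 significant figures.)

Total series resistance ΣR = 3.12 + 1.35 + 23.1 + 6.62 = 34.19 Ω.
V = V_DC · R/ΣR = 3.12 × 0.1936 = 0.6041 V.

V ≈ 0.604 V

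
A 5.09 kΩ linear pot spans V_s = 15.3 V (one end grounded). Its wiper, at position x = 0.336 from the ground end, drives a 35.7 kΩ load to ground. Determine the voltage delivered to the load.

V_out ≈ 4.98 V

Split the track: R_lower = x·R_p = 1.710 kΩ, R_upper = (1−x)·R_p = 3.380 kΩ.
Lower segment in parallel with the load: 1.710 ‖ 35.7 = 1.632 kΩ.
V_out = 15.3 × 1.632/(3.380 + 1.632) = 4.982 V.
(Unloaded: V_out = x·V_s = 5.14 V.)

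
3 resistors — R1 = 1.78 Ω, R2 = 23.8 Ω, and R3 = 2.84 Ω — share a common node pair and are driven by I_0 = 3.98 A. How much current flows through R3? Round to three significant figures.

I ≈ 1.47 A

ΣG = 1/1.78 + 1/23.8 + 1/2.84 = 0.9559.
Current divider: I(R3) = I_0 · G_k/ΣG = 3.98 × (0.3521/0.9559) = 3.98 × 0.3683 = 1.466 A.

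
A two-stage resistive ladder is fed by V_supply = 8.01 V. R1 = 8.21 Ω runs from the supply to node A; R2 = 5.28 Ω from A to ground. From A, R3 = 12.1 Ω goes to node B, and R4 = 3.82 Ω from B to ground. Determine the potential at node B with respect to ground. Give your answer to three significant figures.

The second stage (R3 + R4 = 15.92 Ω) loads node A in parallel with R2.
R2 ‖ (R3+R4) = 3.965 Ω.
So V_A = 8.01 × 0.3257 = 2.609 V.
Stage 2 is unloaded, so V_B = V_A · R4/(R3+R4) = 2.609 × 3.82/15.92 = 0.6259 V.

V_B ≈ 0.626 V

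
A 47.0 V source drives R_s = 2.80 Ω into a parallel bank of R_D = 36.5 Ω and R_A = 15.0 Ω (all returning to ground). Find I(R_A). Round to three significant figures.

I ≈ 2.48 A

Combine the parallel branches: R_p = (1/36.5 + 1/15.0)⁻¹ = 10.63 Ω.
Node voltage V_A = V_CC · R_p/(R_s + R_p) = 47.0 × 0.7915 = 37.20 V.
I(R_A) = V_A / R_A = 37.20/15.0 = 2.480 A.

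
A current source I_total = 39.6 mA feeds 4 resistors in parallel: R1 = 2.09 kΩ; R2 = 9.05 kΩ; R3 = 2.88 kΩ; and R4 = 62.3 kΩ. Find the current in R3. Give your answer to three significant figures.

ΣG = 1/2.09 + 1/9.05 + 1/2.88 + 1/62.3 = 0.9522.
R3 takes the fraction G_k/ΣG = 0.3472/0.9522 = 0.3646, so I = 39.6 × 0.3646 = 14.44 mA.

I ≈ 14.4 mA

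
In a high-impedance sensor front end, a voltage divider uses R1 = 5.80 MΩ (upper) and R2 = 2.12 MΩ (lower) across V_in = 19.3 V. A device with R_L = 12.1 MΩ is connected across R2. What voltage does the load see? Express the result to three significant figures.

First combine the lower leg with the load: R2 ‖ R_L = 1.804 MΩ.
Then V_out = V_in · R2'/(R1 + R2') = 19.3 × 1.804/7.604 = 4.579 V.

V_out ≈ 4.58 V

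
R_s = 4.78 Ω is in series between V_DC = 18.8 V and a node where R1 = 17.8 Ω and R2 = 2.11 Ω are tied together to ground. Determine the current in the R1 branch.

Combine the parallel branches: R_p = (1/17.8 + 1/2.11)⁻¹ = 1.886 Ω.
V_A = 18.8 × 1.886/6.666 = 5.320 V.
Branch current I = V_A/R1 = 5.320/17.8 = 0.2989 A.

I ≈ 0.299 A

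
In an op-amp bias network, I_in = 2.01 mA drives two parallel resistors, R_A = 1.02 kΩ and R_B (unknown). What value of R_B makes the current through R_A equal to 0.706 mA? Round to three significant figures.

Two-branch current divider: I_A = I_in · R_B/(R_A + R_B).
0.706/2.01 = R_B/(R_A + R_B) → R_B = R_A · (0.3512)/(1 − 0.3512) = 1.02 × 0.5414 = 0.5522 kΩ.

R_B ≈ 0.552 kΩ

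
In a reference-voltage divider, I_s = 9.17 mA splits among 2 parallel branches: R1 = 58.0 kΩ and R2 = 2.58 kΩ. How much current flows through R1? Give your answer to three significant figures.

Two-branch current divider: I_k = I_s · R_other/(R_1 + R_2).
So I = 9.17 × 2.58/60.58 = 0.3905 mA.

I ≈ 0.391 mA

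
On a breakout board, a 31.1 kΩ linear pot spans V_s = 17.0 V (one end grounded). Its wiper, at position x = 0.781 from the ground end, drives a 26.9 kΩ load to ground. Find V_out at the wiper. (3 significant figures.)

Lower segment x·R_p = 24.29 kΩ; upper segment (1−x)·R_p = 6.811 kΩ.
R_L loads the lower segment: effective lower R = 12.76 kΩ.
Loaded-divider output: V_out = 17.0 × 0.6521 = 11.09 V.
(Unloaded: V_out = x·V_s = 13.3 V.)

V_out ≈ 11.1 V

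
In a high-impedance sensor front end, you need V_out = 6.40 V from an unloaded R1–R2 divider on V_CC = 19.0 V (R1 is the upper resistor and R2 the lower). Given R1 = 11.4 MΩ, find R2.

Required fraction k = V_out/V_CC = 0.3368.
Rearranging, R2 = R1·k/(1−k) = 11.4 × 0.5079 = 5.790 MΩ.

R2 ≈ 5.79 MΩ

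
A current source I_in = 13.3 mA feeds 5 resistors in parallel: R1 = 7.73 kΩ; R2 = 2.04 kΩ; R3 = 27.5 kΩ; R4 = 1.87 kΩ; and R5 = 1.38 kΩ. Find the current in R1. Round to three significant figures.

I ≈ 0.898 mA

ΣG = 1/7.73 + 1/2.04 + 1/27.5 + 1/1.87 + 1/1.38 = 1.915.
By the current-divider rule, I = I_in · G_k/ΣG = 13.3 × 0.06754 = 0.8983 mA.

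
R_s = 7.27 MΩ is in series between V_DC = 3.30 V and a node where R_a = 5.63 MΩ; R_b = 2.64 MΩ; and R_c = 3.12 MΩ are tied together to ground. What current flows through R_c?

Combine the parallel branches: R_p = (1/5.63 + 1/2.64 + 1/3.12)⁻¹ = 1.140 MΩ.
V_A by voltage divider: V_A = 3.30 × 1.140/(7.27 + 1.140) = 0.4474 V.
Branch current I = V_A/R_c = 0.4474/3.12 = 0.1434 µA.

I ≈ 0.143 µA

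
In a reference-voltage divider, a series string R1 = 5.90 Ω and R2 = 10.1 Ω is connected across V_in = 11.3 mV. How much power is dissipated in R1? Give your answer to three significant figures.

P ≈ 2.94 µW

Series current I = V_in/ΣR = 11.3/16.00 = 0.7063 mA.
P(R1) = I²·R1 = (0.7063)² × 5.90 = 2.943 µW.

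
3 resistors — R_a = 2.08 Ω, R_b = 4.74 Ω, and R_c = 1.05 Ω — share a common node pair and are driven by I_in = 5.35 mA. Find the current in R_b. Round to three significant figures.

Total conductance ΣG = 1/2.08 + 1/4.74 + 1/1.05 = 1.644 (units of 1/Ω).
R_b takes the fraction G_k/ΣG = 0.2110/1.644 = 0.1283, so I = 5.35 × 0.1283 = 0.6865 mA.

I ≈ 0.687 mA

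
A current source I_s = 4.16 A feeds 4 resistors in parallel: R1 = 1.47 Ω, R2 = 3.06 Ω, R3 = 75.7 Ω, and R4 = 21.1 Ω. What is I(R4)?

I ≈ 0.185 A

Total conductance ΣG = 1/1.47 + 1/3.06 + 1/75.7 + 1/21.1 = 1.068 (units of 1/Ω).
By the current-divider rule, I = I_s · G_k/ΣG = 4.16 × 0.04439 = 0.1847 A.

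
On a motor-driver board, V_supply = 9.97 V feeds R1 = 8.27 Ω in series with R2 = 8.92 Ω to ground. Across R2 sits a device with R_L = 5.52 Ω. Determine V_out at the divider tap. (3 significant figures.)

First combine the lower leg with the load: R2 ‖ R_L = 3.410 Ω.
Voltage divider with the loaded lower leg: V_out = 9.97 × 3.410/(8.27 + 3.410) = 9.97 × 0.2919 = 2.911 V.
(Unloaded it would be 5.17 V; the load pulls it down.)

V_out ≈ 2.91 V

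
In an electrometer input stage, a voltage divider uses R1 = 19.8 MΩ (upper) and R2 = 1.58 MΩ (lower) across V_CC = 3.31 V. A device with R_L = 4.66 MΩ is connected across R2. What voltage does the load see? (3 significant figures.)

V_out ≈ 0.186 V

R2 ‖ R_L = (1.58 × 4.66)/(1.58 + 4.66) = 1.180 MΩ.
Voltage divider with the loaded lower leg: V_out = 3.31 × 1.180/(19.8 + 1.180) = 3.31 × 0.05624 = 0.1862 V.
(Unloaded it would be 0.245 V; the load pulls it down.)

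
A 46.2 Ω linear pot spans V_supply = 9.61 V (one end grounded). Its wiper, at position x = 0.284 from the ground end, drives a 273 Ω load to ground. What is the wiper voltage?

Split the track: R_lower = x·R_p = 13.12 Ω, R_upper = (1−x)·R_p = 33.08 Ω.
R_L loads the lower segment: effective lower R = 12.52 Ω.
Loaded-divider output: V_out = 9.61 × 0.2746 = 2.638 V.
(Unloaded: V_out = x·V_supply = 2.73 V.)

V_out ≈ 2.64 V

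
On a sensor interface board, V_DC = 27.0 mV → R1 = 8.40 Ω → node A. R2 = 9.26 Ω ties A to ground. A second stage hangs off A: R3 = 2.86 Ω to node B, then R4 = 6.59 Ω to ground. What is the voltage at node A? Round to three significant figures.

The second stage (R3 + R4 = 9.450 Ω) loads node A in parallel with R2.
Effective lower resistance at A: R2 ‖ 9.450 = 4.677 Ω.
So V_A = 27.0 × 0.3577 = 9.657 mV.

V_A ≈ 9.66 mV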